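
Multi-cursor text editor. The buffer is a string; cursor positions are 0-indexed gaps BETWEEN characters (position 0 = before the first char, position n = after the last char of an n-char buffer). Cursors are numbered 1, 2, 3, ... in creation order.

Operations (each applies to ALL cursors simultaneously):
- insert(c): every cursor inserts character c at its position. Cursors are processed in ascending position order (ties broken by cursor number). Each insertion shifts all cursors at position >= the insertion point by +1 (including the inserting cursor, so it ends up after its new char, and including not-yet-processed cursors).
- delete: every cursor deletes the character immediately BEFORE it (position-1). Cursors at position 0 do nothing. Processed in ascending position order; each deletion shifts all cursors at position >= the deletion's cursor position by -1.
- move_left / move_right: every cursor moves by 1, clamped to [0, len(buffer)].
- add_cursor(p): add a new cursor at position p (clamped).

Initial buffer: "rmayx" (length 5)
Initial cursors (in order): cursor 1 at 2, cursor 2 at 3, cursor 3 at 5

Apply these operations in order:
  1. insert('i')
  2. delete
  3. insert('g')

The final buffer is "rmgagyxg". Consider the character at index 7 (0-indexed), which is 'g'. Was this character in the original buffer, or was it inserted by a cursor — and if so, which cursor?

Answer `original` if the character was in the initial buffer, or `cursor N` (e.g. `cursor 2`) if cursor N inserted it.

Answer: cursor 3

Derivation:
After op 1 (insert('i')): buffer="rmiaiyxi" (len 8), cursors c1@3 c2@5 c3@8, authorship ..1.2..3
After op 2 (delete): buffer="rmayx" (len 5), cursors c1@2 c2@3 c3@5, authorship .....
After op 3 (insert('g')): buffer="rmgagyxg" (len 8), cursors c1@3 c2@5 c3@8, authorship ..1.2..3
Authorship (.=original, N=cursor N): . . 1 . 2 . . 3
Index 7: author = 3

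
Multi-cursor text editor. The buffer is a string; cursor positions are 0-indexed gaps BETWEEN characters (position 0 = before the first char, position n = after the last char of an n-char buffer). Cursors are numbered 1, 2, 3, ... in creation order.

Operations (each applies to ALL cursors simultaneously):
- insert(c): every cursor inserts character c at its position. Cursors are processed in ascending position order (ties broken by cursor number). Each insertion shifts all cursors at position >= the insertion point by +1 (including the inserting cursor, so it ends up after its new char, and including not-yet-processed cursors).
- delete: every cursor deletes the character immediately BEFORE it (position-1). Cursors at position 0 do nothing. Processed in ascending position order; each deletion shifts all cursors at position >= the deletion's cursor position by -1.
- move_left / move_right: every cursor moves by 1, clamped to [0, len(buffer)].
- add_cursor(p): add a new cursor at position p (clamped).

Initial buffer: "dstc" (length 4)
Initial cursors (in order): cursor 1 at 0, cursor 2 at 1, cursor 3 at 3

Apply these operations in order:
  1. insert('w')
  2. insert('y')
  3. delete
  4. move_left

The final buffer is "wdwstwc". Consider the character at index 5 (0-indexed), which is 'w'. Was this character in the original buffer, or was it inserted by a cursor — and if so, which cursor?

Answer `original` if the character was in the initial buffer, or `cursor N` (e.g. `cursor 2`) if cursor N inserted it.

After op 1 (insert('w')): buffer="wdwstwc" (len 7), cursors c1@1 c2@3 c3@6, authorship 1.2..3.
After op 2 (insert('y')): buffer="wydwystwyc" (len 10), cursors c1@2 c2@5 c3@9, authorship 11.22..33.
After op 3 (delete): buffer="wdwstwc" (len 7), cursors c1@1 c2@3 c3@6, authorship 1.2..3.
After op 4 (move_left): buffer="wdwstwc" (len 7), cursors c1@0 c2@2 c3@5, authorship 1.2..3.
Authorship (.=original, N=cursor N): 1 . 2 . . 3 .
Index 5: author = 3

Answer: cursor 3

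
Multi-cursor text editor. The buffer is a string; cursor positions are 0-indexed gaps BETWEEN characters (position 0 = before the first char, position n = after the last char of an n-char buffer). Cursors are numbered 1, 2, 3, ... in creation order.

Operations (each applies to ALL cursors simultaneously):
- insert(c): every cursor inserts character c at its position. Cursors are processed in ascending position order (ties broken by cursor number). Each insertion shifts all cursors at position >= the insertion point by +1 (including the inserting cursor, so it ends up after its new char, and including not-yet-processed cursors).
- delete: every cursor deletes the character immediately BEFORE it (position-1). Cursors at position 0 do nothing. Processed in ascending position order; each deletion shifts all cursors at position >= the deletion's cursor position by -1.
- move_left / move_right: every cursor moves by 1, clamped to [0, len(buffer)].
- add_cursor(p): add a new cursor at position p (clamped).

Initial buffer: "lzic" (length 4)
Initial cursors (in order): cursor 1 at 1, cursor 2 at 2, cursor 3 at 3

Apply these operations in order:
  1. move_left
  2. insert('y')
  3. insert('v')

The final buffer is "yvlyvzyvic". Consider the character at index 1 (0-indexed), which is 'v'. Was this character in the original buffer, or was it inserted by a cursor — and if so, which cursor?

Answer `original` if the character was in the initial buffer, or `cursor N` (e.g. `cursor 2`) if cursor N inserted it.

Answer: cursor 1

Derivation:
After op 1 (move_left): buffer="lzic" (len 4), cursors c1@0 c2@1 c3@2, authorship ....
After op 2 (insert('y')): buffer="ylyzyic" (len 7), cursors c1@1 c2@3 c3@5, authorship 1.2.3..
After op 3 (insert('v')): buffer="yvlyvzyvic" (len 10), cursors c1@2 c2@5 c3@8, authorship 11.22.33..
Authorship (.=original, N=cursor N): 1 1 . 2 2 . 3 3 . .
Index 1: author = 1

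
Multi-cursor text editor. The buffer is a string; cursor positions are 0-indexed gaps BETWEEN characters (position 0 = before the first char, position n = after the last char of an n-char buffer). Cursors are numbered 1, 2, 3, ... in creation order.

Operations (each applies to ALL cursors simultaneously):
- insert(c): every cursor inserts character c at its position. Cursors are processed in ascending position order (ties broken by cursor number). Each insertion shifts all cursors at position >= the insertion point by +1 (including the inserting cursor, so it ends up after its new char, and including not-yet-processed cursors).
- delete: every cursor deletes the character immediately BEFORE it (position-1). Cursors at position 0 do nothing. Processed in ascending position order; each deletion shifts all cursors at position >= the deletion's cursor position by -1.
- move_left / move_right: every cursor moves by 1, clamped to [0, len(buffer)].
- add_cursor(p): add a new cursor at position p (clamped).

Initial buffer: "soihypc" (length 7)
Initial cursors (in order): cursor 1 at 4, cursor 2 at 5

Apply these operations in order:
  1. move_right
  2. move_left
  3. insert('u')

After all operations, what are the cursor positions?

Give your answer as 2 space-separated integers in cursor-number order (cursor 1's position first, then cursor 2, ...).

After op 1 (move_right): buffer="soihypc" (len 7), cursors c1@5 c2@6, authorship .......
After op 2 (move_left): buffer="soihypc" (len 7), cursors c1@4 c2@5, authorship .......
After op 3 (insert('u')): buffer="soihuyupc" (len 9), cursors c1@5 c2@7, authorship ....1.2..

Answer: 5 7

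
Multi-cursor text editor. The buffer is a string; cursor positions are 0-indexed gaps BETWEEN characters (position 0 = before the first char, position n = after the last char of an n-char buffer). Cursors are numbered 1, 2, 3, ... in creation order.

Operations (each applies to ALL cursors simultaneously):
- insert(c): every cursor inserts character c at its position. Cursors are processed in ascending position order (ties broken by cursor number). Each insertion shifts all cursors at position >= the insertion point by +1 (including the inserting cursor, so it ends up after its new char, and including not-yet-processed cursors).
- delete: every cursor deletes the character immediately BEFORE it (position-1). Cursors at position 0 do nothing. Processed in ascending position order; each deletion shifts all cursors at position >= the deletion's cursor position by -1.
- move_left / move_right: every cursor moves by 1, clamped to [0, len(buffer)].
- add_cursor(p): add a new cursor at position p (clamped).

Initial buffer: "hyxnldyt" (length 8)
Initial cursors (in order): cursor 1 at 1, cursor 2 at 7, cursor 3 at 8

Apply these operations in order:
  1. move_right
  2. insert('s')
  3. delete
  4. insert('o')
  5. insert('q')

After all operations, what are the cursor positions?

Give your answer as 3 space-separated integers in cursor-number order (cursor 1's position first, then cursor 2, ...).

Answer: 4 14 14

Derivation:
After op 1 (move_right): buffer="hyxnldyt" (len 8), cursors c1@2 c2@8 c3@8, authorship ........
After op 2 (insert('s')): buffer="hysxnldytss" (len 11), cursors c1@3 c2@11 c3@11, authorship ..1......23
After op 3 (delete): buffer="hyxnldyt" (len 8), cursors c1@2 c2@8 c3@8, authorship ........
After op 4 (insert('o')): buffer="hyoxnldytoo" (len 11), cursors c1@3 c2@11 c3@11, authorship ..1......23
After op 5 (insert('q')): buffer="hyoqxnldytooqq" (len 14), cursors c1@4 c2@14 c3@14, authorship ..11......2323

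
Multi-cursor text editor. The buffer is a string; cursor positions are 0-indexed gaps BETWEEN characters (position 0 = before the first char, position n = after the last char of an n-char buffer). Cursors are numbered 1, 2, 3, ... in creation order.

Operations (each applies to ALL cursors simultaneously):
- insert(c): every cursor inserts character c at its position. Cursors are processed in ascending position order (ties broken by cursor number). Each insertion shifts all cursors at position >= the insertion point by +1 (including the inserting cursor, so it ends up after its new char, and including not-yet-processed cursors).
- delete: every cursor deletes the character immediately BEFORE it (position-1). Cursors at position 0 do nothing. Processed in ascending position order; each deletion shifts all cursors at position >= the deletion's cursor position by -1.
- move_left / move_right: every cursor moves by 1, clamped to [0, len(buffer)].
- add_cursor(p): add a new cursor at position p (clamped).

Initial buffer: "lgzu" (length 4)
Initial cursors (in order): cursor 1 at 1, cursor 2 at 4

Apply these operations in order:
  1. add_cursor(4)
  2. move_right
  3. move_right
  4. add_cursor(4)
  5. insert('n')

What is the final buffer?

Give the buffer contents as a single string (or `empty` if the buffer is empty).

After op 1 (add_cursor(4)): buffer="lgzu" (len 4), cursors c1@1 c2@4 c3@4, authorship ....
After op 2 (move_right): buffer="lgzu" (len 4), cursors c1@2 c2@4 c3@4, authorship ....
After op 3 (move_right): buffer="lgzu" (len 4), cursors c1@3 c2@4 c3@4, authorship ....
After op 4 (add_cursor(4)): buffer="lgzu" (len 4), cursors c1@3 c2@4 c3@4 c4@4, authorship ....
After op 5 (insert('n')): buffer="lgznunnn" (len 8), cursors c1@4 c2@8 c3@8 c4@8, authorship ...1.234

Answer: lgznunnn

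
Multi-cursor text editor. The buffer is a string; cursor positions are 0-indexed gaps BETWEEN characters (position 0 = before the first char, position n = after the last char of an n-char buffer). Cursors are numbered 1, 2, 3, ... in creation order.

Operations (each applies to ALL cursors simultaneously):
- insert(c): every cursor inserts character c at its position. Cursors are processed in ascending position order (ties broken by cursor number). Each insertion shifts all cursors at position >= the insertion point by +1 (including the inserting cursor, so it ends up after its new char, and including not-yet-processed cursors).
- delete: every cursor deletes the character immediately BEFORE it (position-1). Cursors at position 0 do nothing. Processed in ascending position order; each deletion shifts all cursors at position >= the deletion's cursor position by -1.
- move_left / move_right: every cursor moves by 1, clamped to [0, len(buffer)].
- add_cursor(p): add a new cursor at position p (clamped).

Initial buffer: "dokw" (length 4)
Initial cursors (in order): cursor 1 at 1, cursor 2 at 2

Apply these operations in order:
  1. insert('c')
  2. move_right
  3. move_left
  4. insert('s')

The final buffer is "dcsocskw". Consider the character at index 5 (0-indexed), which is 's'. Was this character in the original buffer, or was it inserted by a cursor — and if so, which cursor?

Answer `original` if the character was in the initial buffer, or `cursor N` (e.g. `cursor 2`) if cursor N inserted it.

Answer: cursor 2

Derivation:
After op 1 (insert('c')): buffer="dcockw" (len 6), cursors c1@2 c2@4, authorship .1.2..
After op 2 (move_right): buffer="dcockw" (len 6), cursors c1@3 c2@5, authorship .1.2..
After op 3 (move_left): buffer="dcockw" (len 6), cursors c1@2 c2@4, authorship .1.2..
After op 4 (insert('s')): buffer="dcsocskw" (len 8), cursors c1@3 c2@6, authorship .11.22..
Authorship (.=original, N=cursor N): . 1 1 . 2 2 . .
Index 5: author = 2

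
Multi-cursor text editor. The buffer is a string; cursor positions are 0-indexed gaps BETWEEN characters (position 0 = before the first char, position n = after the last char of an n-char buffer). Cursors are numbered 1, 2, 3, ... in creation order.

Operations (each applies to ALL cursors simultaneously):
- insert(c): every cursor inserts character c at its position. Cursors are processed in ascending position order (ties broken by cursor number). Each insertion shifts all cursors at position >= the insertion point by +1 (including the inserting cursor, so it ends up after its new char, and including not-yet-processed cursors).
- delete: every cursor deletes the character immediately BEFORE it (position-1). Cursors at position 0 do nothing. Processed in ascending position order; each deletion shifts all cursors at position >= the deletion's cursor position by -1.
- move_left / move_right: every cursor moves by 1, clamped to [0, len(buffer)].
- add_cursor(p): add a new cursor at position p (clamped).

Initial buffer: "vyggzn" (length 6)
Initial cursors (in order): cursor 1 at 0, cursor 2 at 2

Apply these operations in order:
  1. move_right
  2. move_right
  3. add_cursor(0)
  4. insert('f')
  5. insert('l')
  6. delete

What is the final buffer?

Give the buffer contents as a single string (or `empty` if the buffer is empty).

After op 1 (move_right): buffer="vyggzn" (len 6), cursors c1@1 c2@3, authorship ......
After op 2 (move_right): buffer="vyggzn" (len 6), cursors c1@2 c2@4, authorship ......
After op 3 (add_cursor(0)): buffer="vyggzn" (len 6), cursors c3@0 c1@2 c2@4, authorship ......
After op 4 (insert('f')): buffer="fvyfggfzn" (len 9), cursors c3@1 c1@4 c2@7, authorship 3..1..2..
After op 5 (insert('l')): buffer="flvyflggflzn" (len 12), cursors c3@2 c1@6 c2@10, authorship 33..11..22..
After op 6 (delete): buffer="fvyfggfzn" (len 9), cursors c3@1 c1@4 c2@7, authorship 3..1..2..

Answer: fvyfggfzn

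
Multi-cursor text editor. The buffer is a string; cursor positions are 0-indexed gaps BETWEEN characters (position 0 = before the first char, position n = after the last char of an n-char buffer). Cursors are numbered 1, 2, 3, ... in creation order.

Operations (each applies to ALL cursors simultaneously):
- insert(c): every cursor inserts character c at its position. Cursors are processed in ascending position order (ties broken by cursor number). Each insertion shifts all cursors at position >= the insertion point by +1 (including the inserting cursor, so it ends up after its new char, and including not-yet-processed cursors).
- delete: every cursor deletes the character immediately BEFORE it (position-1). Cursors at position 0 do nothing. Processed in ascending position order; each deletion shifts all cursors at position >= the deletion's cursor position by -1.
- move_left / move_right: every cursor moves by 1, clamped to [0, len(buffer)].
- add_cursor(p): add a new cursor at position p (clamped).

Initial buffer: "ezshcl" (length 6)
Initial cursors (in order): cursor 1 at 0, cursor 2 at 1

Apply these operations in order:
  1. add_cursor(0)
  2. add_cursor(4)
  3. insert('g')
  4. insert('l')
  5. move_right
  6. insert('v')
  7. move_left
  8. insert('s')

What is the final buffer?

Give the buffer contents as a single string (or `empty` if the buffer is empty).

Answer: ggllevssvglzsvshglcsvl

Derivation:
After op 1 (add_cursor(0)): buffer="ezshcl" (len 6), cursors c1@0 c3@0 c2@1, authorship ......
After op 2 (add_cursor(4)): buffer="ezshcl" (len 6), cursors c1@0 c3@0 c2@1 c4@4, authorship ......
After op 3 (insert('g')): buffer="ggegzshgcl" (len 10), cursors c1@2 c3@2 c2@4 c4@8, authorship 13.2...4..
After op 4 (insert('l')): buffer="gglleglzshglcl" (len 14), cursors c1@4 c3@4 c2@7 c4@12, authorship 1313.22...44..
After op 5 (move_right): buffer="gglleglzshglcl" (len 14), cursors c1@5 c3@5 c2@8 c4@13, authorship 1313.22...44..
After op 6 (insert('v')): buffer="ggllevvglzvshglcvl" (len 18), cursors c1@7 c3@7 c2@11 c4@17, authorship 1313.1322.2..44.4.
After op 7 (move_left): buffer="ggllevvglzvshglcvl" (len 18), cursors c1@6 c3@6 c2@10 c4@16, authorship 1313.1322.2..44.4.
After op 8 (insert('s')): buffer="ggllevssvglzsvshglcsvl" (len 22), cursors c1@8 c3@8 c2@13 c4@20, authorship 1313.113322.22..44.44.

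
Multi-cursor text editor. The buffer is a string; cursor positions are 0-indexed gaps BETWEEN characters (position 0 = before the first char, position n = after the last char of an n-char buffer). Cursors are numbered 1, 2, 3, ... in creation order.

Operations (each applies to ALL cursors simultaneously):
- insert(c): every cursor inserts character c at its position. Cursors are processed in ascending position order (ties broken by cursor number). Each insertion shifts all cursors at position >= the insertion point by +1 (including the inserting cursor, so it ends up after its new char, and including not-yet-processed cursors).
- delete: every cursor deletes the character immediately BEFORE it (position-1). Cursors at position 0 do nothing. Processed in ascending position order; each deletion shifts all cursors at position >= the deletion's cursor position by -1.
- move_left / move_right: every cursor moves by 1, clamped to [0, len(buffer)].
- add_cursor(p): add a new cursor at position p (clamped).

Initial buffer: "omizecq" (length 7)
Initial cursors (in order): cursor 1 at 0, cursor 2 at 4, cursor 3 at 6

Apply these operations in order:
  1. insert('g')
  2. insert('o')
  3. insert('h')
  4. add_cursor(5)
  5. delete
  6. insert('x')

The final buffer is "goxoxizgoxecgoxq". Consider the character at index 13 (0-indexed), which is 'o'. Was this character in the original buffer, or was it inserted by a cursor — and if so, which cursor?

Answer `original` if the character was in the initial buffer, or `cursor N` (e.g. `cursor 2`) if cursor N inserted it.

Answer: cursor 3

Derivation:
After op 1 (insert('g')): buffer="gomizgecgq" (len 10), cursors c1@1 c2@6 c3@9, authorship 1....2..3.
After op 2 (insert('o')): buffer="goomizgoecgoq" (len 13), cursors c1@2 c2@8 c3@12, authorship 11....22..33.
After op 3 (insert('h')): buffer="gohomizgohecgohq" (len 16), cursors c1@3 c2@10 c3@15, authorship 111....222..333.
After op 4 (add_cursor(5)): buffer="gohomizgohecgohq" (len 16), cursors c1@3 c4@5 c2@10 c3@15, authorship 111....222..333.
After op 5 (delete): buffer="gooizgoecgoq" (len 12), cursors c1@2 c4@3 c2@7 c3@11, authorship 11...22..33.
After op 6 (insert('x')): buffer="goxoxizgoxecgoxq" (len 16), cursors c1@3 c4@5 c2@10 c3@15, authorship 111.4..222..333.
Authorship (.=original, N=cursor N): 1 1 1 . 4 . . 2 2 2 . . 3 3 3 .
Index 13: author = 3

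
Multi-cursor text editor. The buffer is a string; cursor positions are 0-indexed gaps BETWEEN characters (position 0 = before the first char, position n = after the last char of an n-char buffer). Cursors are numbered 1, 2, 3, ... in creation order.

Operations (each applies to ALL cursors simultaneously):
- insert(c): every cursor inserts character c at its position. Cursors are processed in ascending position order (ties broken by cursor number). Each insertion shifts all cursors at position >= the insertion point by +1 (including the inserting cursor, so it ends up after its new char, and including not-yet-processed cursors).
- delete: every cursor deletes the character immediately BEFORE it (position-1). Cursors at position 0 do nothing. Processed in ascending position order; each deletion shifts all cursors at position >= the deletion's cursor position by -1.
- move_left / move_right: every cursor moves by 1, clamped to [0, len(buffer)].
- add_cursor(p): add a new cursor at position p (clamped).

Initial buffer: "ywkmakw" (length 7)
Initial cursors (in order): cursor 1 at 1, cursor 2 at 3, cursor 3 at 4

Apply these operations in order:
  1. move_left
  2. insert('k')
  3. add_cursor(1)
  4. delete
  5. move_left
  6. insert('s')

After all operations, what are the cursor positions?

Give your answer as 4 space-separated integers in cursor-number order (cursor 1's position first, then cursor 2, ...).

After op 1 (move_left): buffer="ywkmakw" (len 7), cursors c1@0 c2@2 c3@3, authorship .......
After op 2 (insert('k')): buffer="kywkkkmakw" (len 10), cursors c1@1 c2@4 c3@6, authorship 1..2.3....
After op 3 (add_cursor(1)): buffer="kywkkkmakw" (len 10), cursors c1@1 c4@1 c2@4 c3@6, authorship 1..2.3....
After op 4 (delete): buffer="ywkmakw" (len 7), cursors c1@0 c4@0 c2@2 c3@3, authorship .......
After op 5 (move_left): buffer="ywkmakw" (len 7), cursors c1@0 c4@0 c2@1 c3@2, authorship .......
After op 6 (insert('s')): buffer="ssyswskmakw" (len 11), cursors c1@2 c4@2 c2@4 c3@6, authorship 14.2.3.....

Answer: 2 4 6 2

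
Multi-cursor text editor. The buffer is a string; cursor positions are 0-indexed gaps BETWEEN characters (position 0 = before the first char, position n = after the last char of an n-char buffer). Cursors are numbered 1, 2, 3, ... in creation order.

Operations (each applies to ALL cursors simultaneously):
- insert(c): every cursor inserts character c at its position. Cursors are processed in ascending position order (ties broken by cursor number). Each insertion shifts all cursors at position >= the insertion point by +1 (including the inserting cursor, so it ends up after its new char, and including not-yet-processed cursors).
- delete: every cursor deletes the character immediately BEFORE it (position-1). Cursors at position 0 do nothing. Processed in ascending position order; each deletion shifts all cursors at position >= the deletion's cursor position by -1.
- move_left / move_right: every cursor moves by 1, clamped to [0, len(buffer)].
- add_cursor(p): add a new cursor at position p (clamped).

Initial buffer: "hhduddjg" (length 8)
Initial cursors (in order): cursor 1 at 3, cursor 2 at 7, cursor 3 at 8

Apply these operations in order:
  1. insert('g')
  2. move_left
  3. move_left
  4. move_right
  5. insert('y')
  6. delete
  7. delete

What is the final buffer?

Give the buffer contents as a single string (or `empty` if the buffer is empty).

After op 1 (insert('g')): buffer="hhdguddjggg" (len 11), cursors c1@4 c2@9 c3@11, authorship ...1....2.3
After op 2 (move_left): buffer="hhdguddjggg" (len 11), cursors c1@3 c2@8 c3@10, authorship ...1....2.3
After op 3 (move_left): buffer="hhdguddjggg" (len 11), cursors c1@2 c2@7 c3@9, authorship ...1....2.3
After op 4 (move_right): buffer="hhdguddjggg" (len 11), cursors c1@3 c2@8 c3@10, authorship ...1....2.3
After op 5 (insert('y')): buffer="hhdyguddjyggyg" (len 14), cursors c1@4 c2@10 c3@13, authorship ...11....22.33
After op 6 (delete): buffer="hhdguddjggg" (len 11), cursors c1@3 c2@8 c3@10, authorship ...1....2.3
After op 7 (delete): buffer="hhguddgg" (len 8), cursors c1@2 c2@6 c3@7, authorship ..1...23

Answer: hhguddgg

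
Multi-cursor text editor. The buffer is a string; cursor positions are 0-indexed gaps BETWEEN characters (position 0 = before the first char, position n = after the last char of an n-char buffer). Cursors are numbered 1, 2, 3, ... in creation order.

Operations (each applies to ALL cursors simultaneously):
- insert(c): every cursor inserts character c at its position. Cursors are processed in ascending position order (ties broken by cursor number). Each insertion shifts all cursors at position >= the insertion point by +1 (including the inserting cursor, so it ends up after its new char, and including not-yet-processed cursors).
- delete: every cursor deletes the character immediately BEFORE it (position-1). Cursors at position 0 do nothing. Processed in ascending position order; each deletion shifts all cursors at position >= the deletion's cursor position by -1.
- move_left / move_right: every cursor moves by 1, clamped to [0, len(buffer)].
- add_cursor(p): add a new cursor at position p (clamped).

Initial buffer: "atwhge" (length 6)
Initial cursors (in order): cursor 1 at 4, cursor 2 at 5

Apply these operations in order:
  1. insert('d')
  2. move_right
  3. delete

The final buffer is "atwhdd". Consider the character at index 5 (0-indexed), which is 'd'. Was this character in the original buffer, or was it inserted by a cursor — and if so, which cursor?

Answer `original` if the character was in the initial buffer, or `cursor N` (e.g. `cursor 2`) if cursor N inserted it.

Answer: cursor 2

Derivation:
After op 1 (insert('d')): buffer="atwhdgde" (len 8), cursors c1@5 c2@7, authorship ....1.2.
After op 2 (move_right): buffer="atwhdgde" (len 8), cursors c1@6 c2@8, authorship ....1.2.
After op 3 (delete): buffer="atwhdd" (len 6), cursors c1@5 c2@6, authorship ....12
Authorship (.=original, N=cursor N): . . . . 1 2
Index 5: author = 2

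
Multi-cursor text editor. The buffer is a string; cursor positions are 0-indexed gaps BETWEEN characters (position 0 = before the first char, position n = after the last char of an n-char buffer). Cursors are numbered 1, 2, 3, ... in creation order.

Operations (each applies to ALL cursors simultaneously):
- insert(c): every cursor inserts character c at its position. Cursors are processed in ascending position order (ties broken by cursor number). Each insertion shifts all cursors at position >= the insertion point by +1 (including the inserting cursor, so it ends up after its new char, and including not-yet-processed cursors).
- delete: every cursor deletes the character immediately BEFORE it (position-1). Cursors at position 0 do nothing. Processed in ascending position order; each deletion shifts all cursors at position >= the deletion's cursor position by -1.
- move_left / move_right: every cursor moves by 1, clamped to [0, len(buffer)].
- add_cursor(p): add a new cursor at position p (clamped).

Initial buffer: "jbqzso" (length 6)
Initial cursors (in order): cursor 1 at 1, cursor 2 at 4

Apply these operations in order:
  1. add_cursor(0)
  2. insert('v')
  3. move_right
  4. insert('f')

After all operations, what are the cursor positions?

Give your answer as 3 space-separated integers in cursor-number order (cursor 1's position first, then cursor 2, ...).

After op 1 (add_cursor(0)): buffer="jbqzso" (len 6), cursors c3@0 c1@1 c2@4, authorship ......
After op 2 (insert('v')): buffer="vjvbqzvso" (len 9), cursors c3@1 c1@3 c2@7, authorship 3.1...2..
After op 3 (move_right): buffer="vjvbqzvso" (len 9), cursors c3@2 c1@4 c2@8, authorship 3.1...2..
After op 4 (insert('f')): buffer="vjfvbfqzvsfo" (len 12), cursors c3@3 c1@6 c2@11, authorship 3.31.1..2.2.

Answer: 6 11 3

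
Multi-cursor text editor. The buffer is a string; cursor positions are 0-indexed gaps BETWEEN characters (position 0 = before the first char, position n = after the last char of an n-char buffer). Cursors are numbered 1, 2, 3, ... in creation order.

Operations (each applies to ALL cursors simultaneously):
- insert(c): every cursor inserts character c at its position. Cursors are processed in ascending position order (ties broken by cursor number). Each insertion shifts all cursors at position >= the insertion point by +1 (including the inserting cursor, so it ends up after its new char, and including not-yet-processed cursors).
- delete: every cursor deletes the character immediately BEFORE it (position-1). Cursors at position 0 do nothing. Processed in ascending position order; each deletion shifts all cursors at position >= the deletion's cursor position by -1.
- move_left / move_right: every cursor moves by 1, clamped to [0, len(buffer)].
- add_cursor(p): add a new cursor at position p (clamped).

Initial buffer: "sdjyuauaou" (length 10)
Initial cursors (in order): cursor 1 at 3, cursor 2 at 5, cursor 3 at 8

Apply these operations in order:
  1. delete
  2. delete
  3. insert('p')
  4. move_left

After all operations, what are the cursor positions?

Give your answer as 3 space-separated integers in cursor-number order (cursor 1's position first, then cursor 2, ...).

After op 1 (delete): buffer="sdyauou" (len 7), cursors c1@2 c2@3 c3@5, authorship .......
After op 2 (delete): buffer="saou" (len 4), cursors c1@1 c2@1 c3@2, authorship ....
After op 3 (insert('p')): buffer="sppapou" (len 7), cursors c1@3 c2@3 c3@5, authorship .12.3..
After op 4 (move_left): buffer="sppapou" (len 7), cursors c1@2 c2@2 c3@4, authorship .12.3..

Answer: 2 2 4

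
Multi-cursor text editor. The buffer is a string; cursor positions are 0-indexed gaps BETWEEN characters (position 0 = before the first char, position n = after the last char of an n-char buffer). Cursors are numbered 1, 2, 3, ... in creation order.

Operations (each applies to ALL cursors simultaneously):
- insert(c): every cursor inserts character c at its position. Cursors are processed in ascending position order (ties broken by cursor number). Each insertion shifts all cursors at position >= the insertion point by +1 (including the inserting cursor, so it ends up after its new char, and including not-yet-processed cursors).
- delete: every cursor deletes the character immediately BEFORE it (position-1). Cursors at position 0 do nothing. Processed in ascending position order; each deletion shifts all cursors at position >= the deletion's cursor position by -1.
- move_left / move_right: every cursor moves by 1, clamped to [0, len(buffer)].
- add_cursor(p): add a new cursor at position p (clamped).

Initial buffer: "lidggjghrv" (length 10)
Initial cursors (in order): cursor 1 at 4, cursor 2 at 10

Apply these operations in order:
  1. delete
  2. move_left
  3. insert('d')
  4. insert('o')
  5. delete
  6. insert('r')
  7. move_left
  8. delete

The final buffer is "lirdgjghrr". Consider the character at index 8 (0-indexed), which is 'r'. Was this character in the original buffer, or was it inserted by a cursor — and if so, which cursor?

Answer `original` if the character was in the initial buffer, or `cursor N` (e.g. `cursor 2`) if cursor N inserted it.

Answer: cursor 2

Derivation:
After op 1 (delete): buffer="lidgjghr" (len 8), cursors c1@3 c2@8, authorship ........
After op 2 (move_left): buffer="lidgjghr" (len 8), cursors c1@2 c2@7, authorship ........
After op 3 (insert('d')): buffer="liddgjghdr" (len 10), cursors c1@3 c2@9, authorship ..1.....2.
After op 4 (insert('o')): buffer="lidodgjghdor" (len 12), cursors c1@4 c2@11, authorship ..11.....22.
After op 5 (delete): buffer="liddgjghdr" (len 10), cursors c1@3 c2@9, authorship ..1.....2.
After op 6 (insert('r')): buffer="lidrdgjghdrr" (len 12), cursors c1@4 c2@11, authorship ..11.....22.
After op 7 (move_left): buffer="lidrdgjghdrr" (len 12), cursors c1@3 c2@10, authorship ..11.....22.
After op 8 (delete): buffer="lirdgjghrr" (len 10), cursors c1@2 c2@8, authorship ..1.....2.
Authorship (.=original, N=cursor N): . . 1 . . . . . 2 .
Index 8: author = 2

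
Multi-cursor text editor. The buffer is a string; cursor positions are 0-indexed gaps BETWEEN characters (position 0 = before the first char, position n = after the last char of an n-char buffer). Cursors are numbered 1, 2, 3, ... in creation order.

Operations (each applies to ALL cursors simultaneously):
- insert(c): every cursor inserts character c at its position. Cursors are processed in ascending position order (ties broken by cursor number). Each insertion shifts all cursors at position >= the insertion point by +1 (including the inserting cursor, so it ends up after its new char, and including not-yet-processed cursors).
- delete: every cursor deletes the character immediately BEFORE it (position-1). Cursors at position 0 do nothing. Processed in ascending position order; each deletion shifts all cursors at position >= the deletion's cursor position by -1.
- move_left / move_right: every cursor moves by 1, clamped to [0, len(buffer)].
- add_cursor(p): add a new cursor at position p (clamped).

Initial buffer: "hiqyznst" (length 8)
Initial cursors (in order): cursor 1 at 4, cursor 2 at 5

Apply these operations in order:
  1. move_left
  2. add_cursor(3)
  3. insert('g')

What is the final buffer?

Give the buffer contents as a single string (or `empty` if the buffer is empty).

After op 1 (move_left): buffer="hiqyznst" (len 8), cursors c1@3 c2@4, authorship ........
After op 2 (add_cursor(3)): buffer="hiqyznst" (len 8), cursors c1@3 c3@3 c2@4, authorship ........
After op 3 (insert('g')): buffer="hiqggygznst" (len 11), cursors c1@5 c3@5 c2@7, authorship ...13.2....

Answer: hiqggygznst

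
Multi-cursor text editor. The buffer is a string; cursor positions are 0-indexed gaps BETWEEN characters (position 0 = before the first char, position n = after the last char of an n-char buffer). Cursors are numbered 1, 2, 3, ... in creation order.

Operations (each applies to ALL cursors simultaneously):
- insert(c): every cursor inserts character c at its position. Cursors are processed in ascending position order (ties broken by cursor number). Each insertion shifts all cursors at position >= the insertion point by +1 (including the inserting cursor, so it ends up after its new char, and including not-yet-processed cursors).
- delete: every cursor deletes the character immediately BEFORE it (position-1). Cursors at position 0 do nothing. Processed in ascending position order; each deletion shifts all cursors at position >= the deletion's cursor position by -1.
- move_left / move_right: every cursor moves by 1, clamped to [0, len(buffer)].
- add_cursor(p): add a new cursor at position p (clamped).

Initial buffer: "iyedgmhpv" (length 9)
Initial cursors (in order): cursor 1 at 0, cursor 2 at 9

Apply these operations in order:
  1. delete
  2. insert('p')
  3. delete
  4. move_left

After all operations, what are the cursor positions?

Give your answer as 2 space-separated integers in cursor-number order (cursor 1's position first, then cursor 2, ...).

After op 1 (delete): buffer="iyedgmhp" (len 8), cursors c1@0 c2@8, authorship ........
After op 2 (insert('p')): buffer="piyedgmhpp" (len 10), cursors c1@1 c2@10, authorship 1........2
After op 3 (delete): buffer="iyedgmhp" (len 8), cursors c1@0 c2@8, authorship ........
After op 4 (move_left): buffer="iyedgmhp" (len 8), cursors c1@0 c2@7, authorship ........

Answer: 0 7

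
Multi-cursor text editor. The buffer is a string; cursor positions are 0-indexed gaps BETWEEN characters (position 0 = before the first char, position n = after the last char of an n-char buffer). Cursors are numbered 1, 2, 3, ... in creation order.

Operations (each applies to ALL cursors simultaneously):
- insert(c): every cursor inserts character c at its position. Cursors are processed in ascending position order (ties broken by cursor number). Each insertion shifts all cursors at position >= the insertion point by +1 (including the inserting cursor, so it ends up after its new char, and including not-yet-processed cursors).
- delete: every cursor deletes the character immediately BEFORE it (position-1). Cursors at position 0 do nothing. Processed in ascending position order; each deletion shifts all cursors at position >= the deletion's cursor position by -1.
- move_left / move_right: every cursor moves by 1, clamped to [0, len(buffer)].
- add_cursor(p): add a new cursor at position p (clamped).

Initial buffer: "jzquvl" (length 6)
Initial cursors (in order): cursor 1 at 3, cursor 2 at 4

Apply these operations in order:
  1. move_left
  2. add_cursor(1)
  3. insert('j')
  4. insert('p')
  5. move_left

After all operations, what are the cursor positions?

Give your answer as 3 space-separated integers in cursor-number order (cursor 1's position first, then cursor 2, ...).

After op 1 (move_left): buffer="jzquvl" (len 6), cursors c1@2 c2@3, authorship ......
After op 2 (add_cursor(1)): buffer="jzquvl" (len 6), cursors c3@1 c1@2 c2@3, authorship ......
After op 3 (insert('j')): buffer="jjzjqjuvl" (len 9), cursors c3@2 c1@4 c2@6, authorship .3.1.2...
After op 4 (insert('p')): buffer="jjpzjpqjpuvl" (len 12), cursors c3@3 c1@6 c2@9, authorship .33.11.22...
After op 5 (move_left): buffer="jjpzjpqjpuvl" (len 12), cursors c3@2 c1@5 c2@8, authorship .33.11.22...

Answer: 5 8 2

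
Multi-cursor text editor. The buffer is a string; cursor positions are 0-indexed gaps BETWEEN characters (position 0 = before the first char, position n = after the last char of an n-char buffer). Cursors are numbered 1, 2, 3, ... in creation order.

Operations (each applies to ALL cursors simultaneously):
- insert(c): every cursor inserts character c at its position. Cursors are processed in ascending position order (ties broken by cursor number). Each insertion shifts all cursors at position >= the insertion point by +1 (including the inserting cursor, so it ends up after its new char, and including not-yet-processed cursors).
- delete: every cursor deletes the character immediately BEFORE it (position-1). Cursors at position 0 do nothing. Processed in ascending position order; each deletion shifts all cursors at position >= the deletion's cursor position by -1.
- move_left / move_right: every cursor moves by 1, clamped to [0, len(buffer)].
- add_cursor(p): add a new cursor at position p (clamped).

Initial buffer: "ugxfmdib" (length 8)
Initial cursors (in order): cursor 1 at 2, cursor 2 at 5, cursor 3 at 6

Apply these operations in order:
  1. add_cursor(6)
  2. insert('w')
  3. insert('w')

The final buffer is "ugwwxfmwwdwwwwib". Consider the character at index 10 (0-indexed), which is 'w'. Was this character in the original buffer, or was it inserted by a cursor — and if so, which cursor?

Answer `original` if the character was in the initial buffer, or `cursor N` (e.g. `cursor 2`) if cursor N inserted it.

Answer: cursor 3

Derivation:
After op 1 (add_cursor(6)): buffer="ugxfmdib" (len 8), cursors c1@2 c2@5 c3@6 c4@6, authorship ........
After op 2 (insert('w')): buffer="ugwxfmwdwwib" (len 12), cursors c1@3 c2@7 c3@10 c4@10, authorship ..1...2.34..
After op 3 (insert('w')): buffer="ugwwxfmwwdwwwwib" (len 16), cursors c1@4 c2@9 c3@14 c4@14, authorship ..11...22.3434..
Authorship (.=original, N=cursor N): . . 1 1 . . . 2 2 . 3 4 3 4 . .
Index 10: author = 3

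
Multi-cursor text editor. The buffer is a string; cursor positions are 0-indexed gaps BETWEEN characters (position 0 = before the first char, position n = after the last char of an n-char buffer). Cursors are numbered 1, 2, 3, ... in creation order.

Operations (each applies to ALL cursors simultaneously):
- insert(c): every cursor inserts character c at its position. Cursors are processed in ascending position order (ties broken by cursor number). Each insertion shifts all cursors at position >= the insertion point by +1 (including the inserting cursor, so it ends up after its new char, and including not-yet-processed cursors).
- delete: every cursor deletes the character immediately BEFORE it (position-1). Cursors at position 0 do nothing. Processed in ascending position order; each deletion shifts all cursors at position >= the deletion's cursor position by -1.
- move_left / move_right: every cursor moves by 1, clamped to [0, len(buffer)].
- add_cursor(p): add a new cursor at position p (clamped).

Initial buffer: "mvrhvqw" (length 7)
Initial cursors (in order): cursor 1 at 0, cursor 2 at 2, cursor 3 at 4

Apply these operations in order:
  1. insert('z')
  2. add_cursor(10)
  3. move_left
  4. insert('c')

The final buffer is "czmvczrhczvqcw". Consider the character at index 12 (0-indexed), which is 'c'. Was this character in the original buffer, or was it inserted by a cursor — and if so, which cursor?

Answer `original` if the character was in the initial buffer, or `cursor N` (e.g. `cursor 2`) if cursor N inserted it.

After op 1 (insert('z')): buffer="zmvzrhzvqw" (len 10), cursors c1@1 c2@4 c3@7, authorship 1..2..3...
After op 2 (add_cursor(10)): buffer="zmvzrhzvqw" (len 10), cursors c1@1 c2@4 c3@7 c4@10, authorship 1..2..3...
After op 3 (move_left): buffer="zmvzrhzvqw" (len 10), cursors c1@0 c2@3 c3@6 c4@9, authorship 1..2..3...
After op 4 (insert('c')): buffer="czmvczrhczvqcw" (len 14), cursors c1@1 c2@5 c3@9 c4@13, authorship 11..22..33..4.
Authorship (.=original, N=cursor N): 1 1 . . 2 2 . . 3 3 . . 4 .
Index 12: author = 4

Answer: cursor 4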